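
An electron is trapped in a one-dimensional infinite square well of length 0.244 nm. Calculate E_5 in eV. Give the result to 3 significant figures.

For an infinite well E_n = n²h²/(8m_eL²), so E_1 = h²/(8m_eL²) = (6.626×10^-34)²/(8·9.109×10^-31·(2.44×10^-10 m)²) = 1.012×10^-18 J.
Then E_5 = 5²·E_1 = 25·1.012×10^-18 J = 2.530×10^-17 J.
Converting, E_5 = 2.530×10^-17 J / (1.602×10^-19 J/eV) = 158 eV.

E_5 = 158 eV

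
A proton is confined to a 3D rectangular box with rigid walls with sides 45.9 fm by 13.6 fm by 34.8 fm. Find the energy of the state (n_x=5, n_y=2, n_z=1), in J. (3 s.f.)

For a 3D rectangular well E = (h²/8m_p)·Σ n_i²/L_i² = (6.626×10^-34)²/(8·1.673×10^-27) · [5²/(45.9 fm)² + 2²/(13.6 fm)² + 1²/(34.8 fm)²].
Evaluating gives E = 1.13×10^-12 J.

E = 1.13×10^-12 J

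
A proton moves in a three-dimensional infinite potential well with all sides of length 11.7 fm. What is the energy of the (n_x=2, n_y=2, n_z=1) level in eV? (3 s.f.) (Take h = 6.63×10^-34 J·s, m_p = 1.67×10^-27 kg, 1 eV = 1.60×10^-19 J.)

E = 1.35×10^7 eV

For a 3D rectangular well E = (h²/8m_p)·Σ n_i²/L_i² = (6.63×10^-34)²/(8·1.67×10^-27) · [2²/(11.7 fm)² + 2²/(11.7 fm)² + 1²/(11.7 fm)²].
Evaluating gives E = 2.163×10^-12 J = 1.35×10^7 eV.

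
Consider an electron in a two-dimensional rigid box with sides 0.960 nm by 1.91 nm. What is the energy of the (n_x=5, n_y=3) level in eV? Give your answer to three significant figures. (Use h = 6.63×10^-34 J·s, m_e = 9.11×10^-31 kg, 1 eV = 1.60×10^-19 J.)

E = 11.2 eV

For a 2D rectangular well E = (h²/8m_e)·Σ n_i²/L_i² = (6.63×10^-34)²/(8·9.11×10^-31) · [5²/(0.960 nm)² + 3²/(1.91 nm)²].
Evaluating gives E = 1.785×10^-18 J = 11.2 eV.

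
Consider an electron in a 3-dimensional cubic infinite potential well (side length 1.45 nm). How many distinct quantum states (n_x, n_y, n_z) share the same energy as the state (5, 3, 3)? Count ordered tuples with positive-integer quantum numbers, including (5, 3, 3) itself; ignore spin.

degeneracy = 3

The level has n_x² + n_y² + n_z² = 43. The ordered positive-integer solutions are (3, 3, 5), (3, 5, 3), (5, 3, 3).
That gives 3 states.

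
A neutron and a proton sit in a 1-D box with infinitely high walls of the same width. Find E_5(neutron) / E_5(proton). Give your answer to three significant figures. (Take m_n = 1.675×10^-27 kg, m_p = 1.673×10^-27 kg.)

E_n ∝ 1/m at fixed n and L, so the ratio is m_p/m_n = 1.673×10^-27/1.675×10^-27 = 0.999.

0.999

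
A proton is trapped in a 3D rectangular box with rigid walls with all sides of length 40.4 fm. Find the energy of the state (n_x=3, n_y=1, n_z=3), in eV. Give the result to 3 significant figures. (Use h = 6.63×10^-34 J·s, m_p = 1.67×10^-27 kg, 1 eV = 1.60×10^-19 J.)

E = 2.39×10^6 eV

For a 3D rectangular well E = (h²/8m_p)·Σ n_i²/L_i² = (6.63×10^-34)²/(8·1.67×10^-27) · [3²/(40.4 fm)² + 1²/(40.4 fm)² + 3²/(40.4 fm)²].
Evaluating gives E = 3.830×10^-13 J = 2.39×10^6 eV.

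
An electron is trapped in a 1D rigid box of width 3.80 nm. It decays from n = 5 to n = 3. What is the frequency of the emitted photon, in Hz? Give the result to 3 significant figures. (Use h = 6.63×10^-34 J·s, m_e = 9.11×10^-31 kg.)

f = 1.01×10^14 Hz

E_1 = h²/(8m_eL²) = 4.177×10^-21 J and ΔE = (5² − 3²)E_1 = 6.683×10^-20 J.
f = ΔE/h = 6.683×10^-20/6.63×10^-34 = 1.01×10^14 Hz.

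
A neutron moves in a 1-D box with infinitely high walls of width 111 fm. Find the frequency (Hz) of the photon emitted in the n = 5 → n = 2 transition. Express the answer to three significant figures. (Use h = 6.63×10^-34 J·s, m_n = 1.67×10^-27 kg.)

E_1 = h²/(8m_nL²) = 2.670×10^-15 J and ΔE = (5² − 2²)E_1 = 5.607×10^-14 J.
f = ΔE/h = 5.607×10^-14/6.63×10^-34 = 8.46×10^19 Hz.

f = 8.46×10^19 Hz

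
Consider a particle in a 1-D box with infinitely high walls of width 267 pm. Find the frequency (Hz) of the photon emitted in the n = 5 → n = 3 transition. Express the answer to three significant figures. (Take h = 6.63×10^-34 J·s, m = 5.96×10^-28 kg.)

f = 3.12×10^13 Hz

E_1 = h²/(8mL²) = 1.293×10^-21 J and ΔE = (5² − 3²)E_1 = 2.069×10^-20 J.
f = ΔE/h = 2.069×10^-20/6.63×10^-34 = 3.12×10^13 Hz.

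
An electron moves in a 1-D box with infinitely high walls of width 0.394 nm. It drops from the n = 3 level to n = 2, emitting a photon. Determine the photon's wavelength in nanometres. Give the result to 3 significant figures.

λ = 102 nm

E_1 = h²/(8m_eL²) = 3.881×10^-19 J, so ΔE = (3² − 2²)E_1 = 1.940×10^-18 J.
λ = hc/ΔE = (6.626×10^-34·2.998×10^8)/1.940×10^-18 = 1.02×10^-7 m = 102 nm.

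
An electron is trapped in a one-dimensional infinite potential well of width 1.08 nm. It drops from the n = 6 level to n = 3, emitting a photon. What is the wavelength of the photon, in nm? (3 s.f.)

λ = 142 nm

E_1 = h²/(8m_eL²) = 5.165×10^-20 J, so ΔE = (6² − 3²)E_1 = 1.395×10^-18 J.
λ = hc/ΔE = (6.626×10^-34·2.998×10^8)/1.395×10^-18 = 1.42×10^-7 m = 142 nm.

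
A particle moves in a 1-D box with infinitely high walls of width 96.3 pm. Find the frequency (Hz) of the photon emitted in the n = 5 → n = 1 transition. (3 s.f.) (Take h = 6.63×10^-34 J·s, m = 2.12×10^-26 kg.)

f = 1.01×10^13 Hz

E_1 = h²/(8mL²) = 2.795×10^-22 J and ΔE = (5² − 1²)E_1 = 6.708×10^-21 J.
f = ΔE/h = 6.708×10^-21/6.63×10^-34 = 1.01×10^13 Hz.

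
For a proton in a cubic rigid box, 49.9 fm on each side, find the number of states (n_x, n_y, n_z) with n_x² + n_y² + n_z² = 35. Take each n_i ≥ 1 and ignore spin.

The level has n_x² + n_y² + n_z² = 35. The ordered positive-integer solutions are (1, 3, 5), (1, 5, 3), (3, 1, 5), (3, 5, 1), (5, 1, 3), (5, 3, 1).
That gives 6 states.

degeneracy = 6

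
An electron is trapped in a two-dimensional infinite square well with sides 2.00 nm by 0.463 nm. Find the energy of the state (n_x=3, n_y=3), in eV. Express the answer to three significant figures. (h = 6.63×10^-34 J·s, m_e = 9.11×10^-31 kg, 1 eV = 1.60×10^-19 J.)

For a 2D rectangular well E = (h²/8m_e)·Σ n_i²/L_i² = (6.63×10^-34)²/(8·9.11×10^-31) · [3²/(2.00 nm)² + 3²/(0.463 nm)²].
Evaluating gives E = 2.668×10^-18 J = 16.7 eV.

E = 16.7 eV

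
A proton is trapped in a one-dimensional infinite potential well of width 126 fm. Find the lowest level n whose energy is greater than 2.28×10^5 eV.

n = 5

E_1 = h²/(8m_pL²) = 2.066×10^-15 J = 1.290×10^4 eV.
Need n² > 2.28×10^5/1.290×10^4 = 17.67, i.e. n > 4.204.
The smallest integer satisfying this is n = 5.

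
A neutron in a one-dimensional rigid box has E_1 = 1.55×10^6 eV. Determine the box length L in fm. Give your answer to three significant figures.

From E_n = n²h²/(8m_nL²), L = n·h/√(8m_nE_n).
E_1 = 1.55×10^6 eV = 2.483×10^-13 J, so L = 1·6.626×10^-34/√(8·1.675×10^-27·2.483×10^-13) = 1.15×10^-14 m = 11.5 fm.

L = 11.5 fm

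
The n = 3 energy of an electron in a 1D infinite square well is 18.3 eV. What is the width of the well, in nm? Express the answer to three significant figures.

From E_n = n²h²/(8m_eL²), L = n·h/√(8m_eE_n).
E_3 = 18.3 eV = 2.932×10^-18 J, so L = 3·6.626×10^-34/√(8·9.109×10^-31·2.932×10^-18) = 4.30×10^-10 m = 0.430 nm.

L = 0.430 nm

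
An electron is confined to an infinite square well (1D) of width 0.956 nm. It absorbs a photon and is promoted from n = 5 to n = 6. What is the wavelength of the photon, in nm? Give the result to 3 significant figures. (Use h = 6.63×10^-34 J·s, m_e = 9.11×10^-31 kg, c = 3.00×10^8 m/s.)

λ = 274 nm

E_1 = h²/(8m_eL²) = 6.599×10^-20 J, so ΔE = (6² − 5²)E_1 = 7.259×10^-19 J.
λ = hc/ΔE = (6.63×10^-34·3.00×10^8)/7.259×10^-19 = 2.74×10^-7 m = 274 nm.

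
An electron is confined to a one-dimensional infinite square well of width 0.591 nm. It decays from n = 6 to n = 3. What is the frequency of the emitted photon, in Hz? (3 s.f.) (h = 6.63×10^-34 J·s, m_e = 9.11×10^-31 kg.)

f = 7.03×10^15 Hz

E_1 = h²/(8m_eL²) = 1.727×10^-19 J and ΔE = (6² − 3²)E_1 = 4.663×10^-18 J.
f = ΔE/h = 4.663×10^-18/6.63×10^-34 = 7.03×10^15 Hz.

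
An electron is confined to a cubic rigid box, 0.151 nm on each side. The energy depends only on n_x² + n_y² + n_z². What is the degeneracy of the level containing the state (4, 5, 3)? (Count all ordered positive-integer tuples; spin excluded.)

The level has n_x² + n_y² + n_z² = 50. The ordered positive-integer solutions are (3, 4, 5), (3, 5, 4), (4, 3, 5), (4, 5, 3), (5, 3, 4), (5, 4, 3).
That gives 6 states.

degeneracy = 6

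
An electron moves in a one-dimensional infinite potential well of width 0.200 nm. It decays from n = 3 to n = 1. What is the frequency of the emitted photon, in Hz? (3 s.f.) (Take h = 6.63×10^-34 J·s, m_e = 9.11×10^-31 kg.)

f = 1.82×10^16 Hz

E_1 = h²/(8m_eL²) = 1.508×10^-18 J and ΔE = (3² − 1²)E_1 = 1.206×10^-17 J.
f = ΔE/h = 1.206×10^-17/6.63×10^-34 = 1.82×10^16 Hz.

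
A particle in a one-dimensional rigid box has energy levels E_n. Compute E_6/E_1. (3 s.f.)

E_n ∝ n², so E_6/E_1 = 6²/1² = 36/1 = 36.0.

36.0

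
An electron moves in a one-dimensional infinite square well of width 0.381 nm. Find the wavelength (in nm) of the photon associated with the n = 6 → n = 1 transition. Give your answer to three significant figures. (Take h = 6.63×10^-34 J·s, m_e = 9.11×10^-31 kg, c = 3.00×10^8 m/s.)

E_1 = h²/(8m_eL²) = 4.155×10^-19 J, so ΔE = (6² − 1²)E_1 = 1.454×10^-17 J.
λ = hc/ΔE = (6.63×10^-34·3.00×10^8)/1.454×10^-17 = 1.37×10^-8 m = 13.7 nm.

λ = 13.7 nm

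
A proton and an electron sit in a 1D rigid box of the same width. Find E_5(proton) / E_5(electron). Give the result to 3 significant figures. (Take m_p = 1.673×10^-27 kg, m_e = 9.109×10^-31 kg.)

5.44×10^-4

E_n ∝ 1/m at fixed n and L, so the ratio is m_e/m_p = 9.109×10^-31/1.673×10^-27 = 5.44×10^-4.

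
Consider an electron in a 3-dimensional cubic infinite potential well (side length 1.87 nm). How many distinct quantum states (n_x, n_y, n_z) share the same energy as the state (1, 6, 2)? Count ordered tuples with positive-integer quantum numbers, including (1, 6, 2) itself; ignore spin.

The level has n_x² + n_y² + n_z² = 41. The ordered positive-integer solutions are (1, 2, 6), (1, 6, 2), (2, 1, 6), (2, 6, 1), (3, 4, 4), (4, 3, 4), (4, 4, 3), (6, 1, 2), (6, 2, 1).
That gives 9 states.

degeneracy = 9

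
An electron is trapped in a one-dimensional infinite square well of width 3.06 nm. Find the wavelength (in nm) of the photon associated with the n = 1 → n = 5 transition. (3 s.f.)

λ = 1.29×10^3 nm

E_1 = h²/(8m_eL²) = 6.434×10^-21 J, so ΔE = (5² − 1²)E_1 = 1.544×10^-19 J.
λ = hc/ΔE = (6.626×10^-34·2.998×10^8)/1.544×10^-19 = 1.29×10^-6 m = 1.29×10^3 nm.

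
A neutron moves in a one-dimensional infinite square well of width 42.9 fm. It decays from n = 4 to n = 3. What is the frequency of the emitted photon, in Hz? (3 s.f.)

f = 1.88×10^20 Hz

E_1 = h²/(8m_nL²) = 1.780×10^-14 J and ΔE = (4² − 3²)E_1 = 1.246×10^-13 J.
f = ΔE/h = 1.246×10^-13/6.626×10^-34 = 1.88×10^20 Hz.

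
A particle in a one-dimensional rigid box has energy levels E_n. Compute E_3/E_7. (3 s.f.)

E_n ∝ n², so E_3/E_7 = 3²/7² = 9/49 = 0.184.

0.184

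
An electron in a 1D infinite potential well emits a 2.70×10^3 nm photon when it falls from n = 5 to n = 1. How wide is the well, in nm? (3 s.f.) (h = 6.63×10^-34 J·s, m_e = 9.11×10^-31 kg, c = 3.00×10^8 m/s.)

L = 4.43 nm

The photon carries ΔE = hc/λ = 6.63×10^-34·3.00×10^8/2.70×10^-6 m = 7.367×10^-20 J.
Since ΔE = (5² − 1²)E_1, E_1 = 3.070×10^-21 J, and L = h/√(8m_eE_1) = 4.43×10^-9 m = 4.43 nm.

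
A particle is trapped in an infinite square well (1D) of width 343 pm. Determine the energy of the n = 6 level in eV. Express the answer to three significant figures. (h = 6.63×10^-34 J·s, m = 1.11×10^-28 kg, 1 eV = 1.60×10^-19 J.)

For an infinite well E_n = n²h²/(8mL²), so E_1 = h²/(8mL²) = (6.63×10^-34)²/(8·1.11×10^-28·(3.43×10^-10 m)²) = 4.208×10^-21 J.
Then E_6 = 6²·E_1 = 36·4.208×10^-21 J = 1.515×10^-19 J.
Converting, E_6 = 1.515×10^-19 J / (1.60×10^-19 J/eV) = 0.947 eV.

E_6 = 0.947 eV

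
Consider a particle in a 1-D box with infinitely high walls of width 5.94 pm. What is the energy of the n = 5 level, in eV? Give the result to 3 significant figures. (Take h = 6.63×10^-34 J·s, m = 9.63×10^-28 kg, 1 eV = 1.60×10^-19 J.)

For an infinite well E_n = n²h²/(8mL²), so E_1 = h²/(8mL²) = (6.63×10^-34)²/(8·9.63×10^-28·(5.94×10^-12 m)²) = 1.617×10^-18 J.
Then E_5 = 5²·E_1 = 25·1.617×10^-18 J = 4.042×10^-17 J.
Converting, E_5 = 4.042×10^-17 J / (1.60×10^-19 J/eV) = 253 eV.

E_5 = 253 eV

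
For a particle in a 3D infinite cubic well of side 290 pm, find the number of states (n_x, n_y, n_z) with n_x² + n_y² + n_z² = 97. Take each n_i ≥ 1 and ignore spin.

The level has n_x² + n_y² + n_z² = 97. The ordered positive-integer solutions are (5, 6, 6), (6, 5, 6), (6, 6, 5).
That gives 3 states.

degeneracy = 3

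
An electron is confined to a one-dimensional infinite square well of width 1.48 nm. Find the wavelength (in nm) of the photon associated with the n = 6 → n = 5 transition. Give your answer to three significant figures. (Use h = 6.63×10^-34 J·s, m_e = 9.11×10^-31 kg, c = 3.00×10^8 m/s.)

E_1 = h²/(8m_eL²) = 2.754×10^-20 J, so ΔE = (6² − 5²)E_1 = 3.029×10^-19 J.
λ = hc/ΔE = (6.63×10^-34·3.00×10^8)/3.029×10^-19 = 6.57×10^-7 m = 657 nm.

λ = 657 nm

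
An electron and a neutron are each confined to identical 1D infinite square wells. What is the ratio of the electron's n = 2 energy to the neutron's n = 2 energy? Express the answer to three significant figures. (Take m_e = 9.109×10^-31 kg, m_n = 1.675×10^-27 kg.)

1.84×10^3

E_n ∝ 1/m at fixed n and L, so the ratio is m_n/m_e = 1.675×10^-27/9.109×10^-31 = 1.84×10^3.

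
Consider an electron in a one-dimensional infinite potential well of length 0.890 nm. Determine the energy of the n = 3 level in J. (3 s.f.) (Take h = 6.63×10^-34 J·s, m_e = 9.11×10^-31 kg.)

E_3 = 6.85×10^-19 J

For an infinite well E_n = n²h²/(8m_eL²), so E_1 = h²/(8m_eL²) = (6.63×10^-34)²/(8·9.11×10^-31·(8.90×10^-10 m)²) = 7.614×10^-20 J.
Then E_3 = 3²·E_1 = 9·7.614×10^-20 J = 6.85×10^-19 J.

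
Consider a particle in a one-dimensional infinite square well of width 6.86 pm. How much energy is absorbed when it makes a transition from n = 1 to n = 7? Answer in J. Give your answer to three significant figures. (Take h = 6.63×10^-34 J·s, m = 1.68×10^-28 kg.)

|ΔE| = 3.34×10^-16 J

E_1 = h²/(8mL²) = 6.950×10^-18 J.
|ΔE| = |1² − 7²|·E_1 = 48·6.950×10^-18 J = 3.34×10^-16 J.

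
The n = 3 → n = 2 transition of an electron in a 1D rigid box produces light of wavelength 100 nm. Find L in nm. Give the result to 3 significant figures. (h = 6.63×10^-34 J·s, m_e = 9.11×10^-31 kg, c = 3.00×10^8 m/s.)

L = 0.389 nm

The photon carries ΔE = hc/λ = 6.63×10^-34·3.00×10^8/1.00×10^-7 m = 1.989×10^-18 J.
Since ΔE = (3² − 2²)E_1, E_1 = 3.978×10^-19 J, and L = h/√(8m_eE_1) = 3.89×10^-10 m = 0.389 nm.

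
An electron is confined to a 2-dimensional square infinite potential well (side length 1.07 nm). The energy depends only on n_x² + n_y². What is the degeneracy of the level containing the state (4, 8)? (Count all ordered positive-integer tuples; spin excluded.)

The level has n_x² + n_y² = 80. The ordered positive-integer solutions are (4, 8), (8, 4).
That gives 2 states.

degeneracy = 2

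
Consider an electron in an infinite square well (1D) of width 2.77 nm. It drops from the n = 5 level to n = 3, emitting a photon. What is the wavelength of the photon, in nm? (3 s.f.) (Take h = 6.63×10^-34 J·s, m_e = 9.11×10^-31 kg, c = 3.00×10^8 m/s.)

λ = 1.58×10^3 nm

E_1 = h²/(8m_eL²) = 7.861×10^-21 J, so ΔE = (5² − 3²)E_1 = 1.258×10^-19 J.
λ = hc/ΔE = (6.63×10^-34·3.00×10^8)/1.258×10^-19 = 1.58×10^-6 m = 1.58×10^3 nm.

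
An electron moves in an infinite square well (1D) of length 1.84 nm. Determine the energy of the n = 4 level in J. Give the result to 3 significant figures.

For an infinite well E_n = n²h²/(8m_eL²), so E_1 = h²/(8m_eL²) = (6.626×10^-34)²/(8·9.109×10^-31·(1.84×10^-9 m)²) = 1.780×10^-20 J.
Then E_4 = 4²·E_1 = 16·1.780×10^-20 J = 2.85×10^-19 J.

E_4 = 2.85×10^-19 J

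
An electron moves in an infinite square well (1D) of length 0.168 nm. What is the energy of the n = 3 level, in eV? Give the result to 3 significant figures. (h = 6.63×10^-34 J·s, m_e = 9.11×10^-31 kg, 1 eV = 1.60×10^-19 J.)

For an infinite well E_n = n²h²/(8m_eL²), so E_1 = h²/(8m_eL²) = (6.63×10^-34)²/(8·9.11×10^-31·(1.68×10^-10 m)²) = 2.137×10^-18 J.
Then E_3 = 3²·E_1 = 9·2.137×10^-18 J = 1.923×10^-17 J.
Converting, E_3 = 1.923×10^-17 J / (1.60×10^-19 J/eV) = 120 eV.

E_3 = 120 eV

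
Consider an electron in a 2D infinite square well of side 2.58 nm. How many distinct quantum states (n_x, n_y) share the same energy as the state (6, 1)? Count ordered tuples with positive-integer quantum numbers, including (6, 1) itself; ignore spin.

degeneracy = 2

The level has n_x² + n_y² = 37. The ordered positive-integer solutions are (1, 6), (6, 1).
That gives 2 states.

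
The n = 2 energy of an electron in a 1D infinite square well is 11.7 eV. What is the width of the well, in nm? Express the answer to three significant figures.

L = 0.359 nm

From E_n = n²h²/(8m_eL²), L = n·h/√(8m_eE_n).
E_2 = 11.7 eV = 1.874×10^-18 J, so L = 2·6.626×10^-34/√(8·9.109×10^-31·1.874×10^-18) = 3.59×10^-10 m = 0.359 nm.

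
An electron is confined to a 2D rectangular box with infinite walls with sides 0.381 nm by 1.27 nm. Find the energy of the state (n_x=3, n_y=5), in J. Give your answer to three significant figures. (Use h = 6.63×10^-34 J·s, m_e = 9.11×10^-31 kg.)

E = 4.67×10^-18 J

For a 2D rectangular well E = (h²/8m_e)·Σ n_i²/L_i² = (6.63×10^-34)²/(8·9.11×10^-31) · [3²/(0.381 nm)² + 5²/(1.27 nm)²].
Evaluating gives E = 4.67×10^-18 J.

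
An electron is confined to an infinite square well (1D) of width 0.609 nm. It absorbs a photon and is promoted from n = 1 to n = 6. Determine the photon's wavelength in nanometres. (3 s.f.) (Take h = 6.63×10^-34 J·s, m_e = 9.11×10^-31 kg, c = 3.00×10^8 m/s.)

E_1 = h²/(8m_eL²) = 1.626×10^-19 J, so ΔE = (6² − 1²)E_1 = 5.691×10^-18 J.
λ = hc/ΔE = (6.63×10^-34·3.00×10^8)/5.691×10^-18 = 3.49×10^-8 m = 34.9 nm.

λ = 34.9 nm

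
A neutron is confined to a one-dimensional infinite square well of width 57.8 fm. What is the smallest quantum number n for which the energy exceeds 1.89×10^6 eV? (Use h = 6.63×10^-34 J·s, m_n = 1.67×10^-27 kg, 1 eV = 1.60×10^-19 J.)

E_1 = h²/(8m_nL²) = 9.848×10^-15 J = 6.155×10^4 eV.
Need n² > 1.89×10^6/6.155×10^4 = 30.71, i.e. n > 5.542.
The smallest integer satisfying this is n = 6.

n = 6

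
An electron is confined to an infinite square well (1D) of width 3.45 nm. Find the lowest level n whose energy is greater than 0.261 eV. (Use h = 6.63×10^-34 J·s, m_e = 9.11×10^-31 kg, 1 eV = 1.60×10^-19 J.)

E_1 = h²/(8m_eL²) = 5.067×10^-21 J = 0.03167 eV.
Need n² > 0.261/0.03167 = 8.241, i.e. n > 2.871.
The smallest integer satisfying this is n = 3.

n = 3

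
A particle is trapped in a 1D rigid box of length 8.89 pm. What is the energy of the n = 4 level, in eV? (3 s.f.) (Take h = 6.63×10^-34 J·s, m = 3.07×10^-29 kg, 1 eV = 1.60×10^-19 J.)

For an infinite well E_n = n²h²/(8mL²), so E_1 = h²/(8mL²) = (6.63×10^-34)²/(8·3.07×10^-29·(8.89×10^-12 m)²) = 2.265×10^-17 J.
Then E_4 = 4²·E_1 = 16·2.265×10^-17 J = 3.624×10^-16 J.
Converting, E_4 = 3.624×10^-16 J / (1.60×10^-19 J/eV) = 2.26×10^3 eV.

E_4 = 2.26×10^3 eV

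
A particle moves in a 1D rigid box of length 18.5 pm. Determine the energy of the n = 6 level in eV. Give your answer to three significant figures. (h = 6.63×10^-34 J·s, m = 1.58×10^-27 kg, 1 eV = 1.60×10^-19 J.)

E_6 = 22.9 eV

For an infinite well E_n = n²h²/(8mL²), so E_1 = h²/(8mL²) = (6.63×10^-34)²/(8·1.58×10^-27·(1.85×10^-11 m)²) = 1.016×10^-19 J.
Then E_6 = 6²·E_1 = 36·1.016×10^-19 J = 3.658×10^-18 J.
Converting, E_6 = 3.658×10^-18 J / (1.60×10^-19 J/eV) = 22.9 eV.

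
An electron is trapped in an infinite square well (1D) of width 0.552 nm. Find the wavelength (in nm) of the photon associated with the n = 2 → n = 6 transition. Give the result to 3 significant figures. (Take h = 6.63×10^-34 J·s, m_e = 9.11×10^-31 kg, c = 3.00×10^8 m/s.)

λ = 31.4 nm

E_1 = h²/(8m_eL²) = 1.979×10^-19 J, so ΔE = (6² − 2²)E_1 = 6.333×10^-18 J.
λ = hc/ΔE = (6.63×10^-34·3.00×10^8)/6.333×10^-18 = 3.14×10^-8 m = 31.4 nm.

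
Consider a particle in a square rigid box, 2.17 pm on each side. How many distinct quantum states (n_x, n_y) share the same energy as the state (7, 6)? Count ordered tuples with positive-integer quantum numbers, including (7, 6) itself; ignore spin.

degeneracy = 4

The level has n_x² + n_y² = 85. The ordered positive-integer solutions are (2, 9), (6, 7), (7, 6), (9, 2).
That gives 4 states.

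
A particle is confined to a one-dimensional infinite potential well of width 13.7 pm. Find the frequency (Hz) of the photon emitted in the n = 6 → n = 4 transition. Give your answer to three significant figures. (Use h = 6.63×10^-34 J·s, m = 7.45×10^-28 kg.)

f = 1.19×10^16 Hz

E_1 = h²/(8mL²) = 3.930×10^-19 J and ΔE = (6² − 4²)E_1 = 7.860×10^-18 J.
f = ΔE/h = 7.860×10^-18/6.63×10^-34 = 1.19×10^16 Hz.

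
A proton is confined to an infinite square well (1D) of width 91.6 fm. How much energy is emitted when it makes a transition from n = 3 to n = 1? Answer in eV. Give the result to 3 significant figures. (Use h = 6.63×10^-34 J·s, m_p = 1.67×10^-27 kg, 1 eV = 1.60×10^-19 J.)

|ΔE| = 1.96×10^5 eV

E_1 = h²/(8m_pL²) = 3.921×10^-15 J.
|ΔE| = |3² − 1²|·E_1 = 8·3.921×10^-15 J = 3.137×10^-14 J = 1.96×10^5 eV.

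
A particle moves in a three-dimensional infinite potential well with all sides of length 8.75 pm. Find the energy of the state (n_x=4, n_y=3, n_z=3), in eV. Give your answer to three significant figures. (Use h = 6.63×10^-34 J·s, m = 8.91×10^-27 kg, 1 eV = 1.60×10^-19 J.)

E = 17.1 eV

For a 3D rectangular well E = (h²/8m)·Σ n_i²/L_i² = (6.63×10^-34)²/(8·8.91×10^-27) · [4²/(8.75 pm)² + 3²/(8.75 pm)² + 3²/(8.75 pm)²].
Evaluating gives E = 2.739×10^-18 J = 17.1 eV.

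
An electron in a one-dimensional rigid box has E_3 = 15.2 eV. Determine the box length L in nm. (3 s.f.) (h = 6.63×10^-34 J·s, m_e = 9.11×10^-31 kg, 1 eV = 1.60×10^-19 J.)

L = 0.472 nm

From E_n = n²h²/(8m_eL²), L = n·h/√(8m_eE_n).
E_3 = 15.2 eV = 2.432×10^-18 J, so L = 3·6.63×10^-34/√(8·9.11×10^-31·2.432×10^-18) = 4.72×10^-10 m = 0.472 nm.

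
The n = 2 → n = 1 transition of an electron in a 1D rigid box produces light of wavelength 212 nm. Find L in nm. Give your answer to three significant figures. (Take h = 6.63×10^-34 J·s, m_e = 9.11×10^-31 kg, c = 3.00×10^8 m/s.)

L = 0.439 nm

The photon carries ΔE = hc/λ = 6.63×10^-34·3.00×10^8/2.12×10^-7 m = 9.382×10^-19 J.
Since ΔE = (2² − 1²)E_1, E_1 = 3.127×10^-19 J, and L = h/√(8m_eE_1) = 4.39×10^-10 m = 0.439 nm.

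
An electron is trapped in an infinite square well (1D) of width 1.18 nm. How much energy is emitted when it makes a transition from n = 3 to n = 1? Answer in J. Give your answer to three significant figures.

E_1 = h²/(8m_eL²) = 4.327×10^-20 J.
|ΔE| = |3² − 1²|·E_1 = 8·4.327×10^-20 J = 3.46×10^-19 J.

|ΔE| = 3.46×10^-19 J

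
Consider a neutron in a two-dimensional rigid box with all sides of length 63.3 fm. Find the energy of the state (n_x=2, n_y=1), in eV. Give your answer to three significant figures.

E = 2.55×10^5 eV

For a 2D rectangular well E = (h²/8m_n)·Σ n_i²/L_i² = (6.626×10^-34)²/(8·1.675×10^-27) · [2²/(63.3 fm)² + 1²/(63.3 fm)²].
Evaluating gives E = 4.088×10^-14 J = 2.55×10^5 eV.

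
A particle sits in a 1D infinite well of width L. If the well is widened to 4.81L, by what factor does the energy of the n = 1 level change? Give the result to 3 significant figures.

0.0432

E_n ∝ 1/L², so the energy scales by 1/4.81² = 0.0432.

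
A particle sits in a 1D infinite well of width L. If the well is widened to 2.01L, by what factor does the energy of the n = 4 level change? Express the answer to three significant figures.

0.248

E_n ∝ 1/L², so the energy scales by 1/2.01² = 0.248.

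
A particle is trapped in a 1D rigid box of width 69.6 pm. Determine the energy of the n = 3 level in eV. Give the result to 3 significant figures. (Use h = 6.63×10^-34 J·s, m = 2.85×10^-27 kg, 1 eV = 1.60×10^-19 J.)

E_3 = 0.224 eV

For an infinite well E_n = n²h²/(8mL²), so E_1 = h²/(8mL²) = (6.63×10^-34)²/(8·2.85×10^-27·(6.96×10^-11 m)²) = 3.980×10^-21 J.
Then E_3 = 3²·E_1 = 9·3.980×10^-21 J = 3.582×10^-20 J.
Converting, E_3 = 3.582×10^-20 J / (1.60×10^-19 J/eV) = 0.224 eV.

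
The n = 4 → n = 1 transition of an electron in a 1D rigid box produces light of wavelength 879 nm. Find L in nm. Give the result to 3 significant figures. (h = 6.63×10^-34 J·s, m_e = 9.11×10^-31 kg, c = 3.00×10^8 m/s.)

L = 2.00 nm

The photon carries ΔE = hc/λ = 6.63×10^-34·3.00×10^8/8.79×10^-7 m = 2.263×10^-19 J.
Since ΔE = (4² − 1²)E_1, E_1 = 1.509×10^-20 J, and L = h/√(8m_eE_1) = 2.00×10^-9 m = 2.00 nm.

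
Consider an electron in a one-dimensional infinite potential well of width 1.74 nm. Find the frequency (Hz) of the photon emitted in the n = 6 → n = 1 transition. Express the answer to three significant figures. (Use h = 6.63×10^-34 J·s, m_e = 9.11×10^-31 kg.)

f = 1.05×10^15 Hz

E_1 = h²/(8m_eL²) = 1.992×10^-20 J and ΔE = (6² − 1²)E_1 = 6.972×10^-19 J.
f = ΔE/h = 6.972×10^-19/6.63×10^-34 = 1.05×10^15 Hz.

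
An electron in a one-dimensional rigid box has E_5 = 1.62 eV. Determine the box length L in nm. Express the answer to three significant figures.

From E_n = n²h²/(8m_eL²), L = n·h/√(8m_eE_n).
E_5 = 1.62 eV = 2.595×10^-19 J, so L = 5·6.626×10^-34/√(8·9.109×10^-31·2.595×10^-19) = 2.41×10^-9 m = 2.41 nm.

L = 2.41 nm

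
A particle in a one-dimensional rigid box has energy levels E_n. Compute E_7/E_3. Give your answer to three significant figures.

5.44

E_n ∝ n², so E_7/E_3 = 7²/3² = 49/9 = 5.44.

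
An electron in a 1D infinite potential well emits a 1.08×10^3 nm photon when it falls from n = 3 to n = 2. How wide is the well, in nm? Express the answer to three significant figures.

The photon carries ΔE = hc/λ = 6.626×10^-34·2.998×10^8/1.08×10^-6 m = 1.839×10^-19 J.
Since ΔE = (3² − 2²)E_1, E_1 = 3.678×10^-20 J, and L = h/√(8m_eE_1) = 1.28×10^-9 m = 1.28 nm.

L = 1.28 nm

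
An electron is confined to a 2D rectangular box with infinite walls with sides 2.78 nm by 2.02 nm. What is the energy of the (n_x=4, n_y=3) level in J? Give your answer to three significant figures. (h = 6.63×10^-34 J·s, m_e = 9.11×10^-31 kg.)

E = 2.58×10^-19 J

For a 2D rectangular well E = (h²/8m_e)·Σ n_i²/L_i² = (6.63×10^-34)²/(8·9.11×10^-31) · [4²/(2.78 nm)² + 3²/(2.02 nm)²].
Evaluating gives E = 2.58×10^-19 J.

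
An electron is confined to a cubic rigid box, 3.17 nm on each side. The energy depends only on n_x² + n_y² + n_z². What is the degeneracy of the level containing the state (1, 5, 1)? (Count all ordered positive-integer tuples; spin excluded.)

The level has n_x² + n_y² + n_z² = 27. The ordered positive-integer solutions are (1, 1, 5), (1, 5, 1), (3, 3, 3), (5, 1, 1).
That gives 4 states.

degeneracy = 4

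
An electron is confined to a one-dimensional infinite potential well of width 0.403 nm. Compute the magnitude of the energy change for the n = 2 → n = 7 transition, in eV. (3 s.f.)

E_1 = h²/(8m_eL²) = 3.710×10^-19 J.
|ΔE| = |2² − 7²|·E_1 = 45·3.710×10^-19 J = 1.669×10^-17 J = 104 eV.

|ΔE| = 104 eV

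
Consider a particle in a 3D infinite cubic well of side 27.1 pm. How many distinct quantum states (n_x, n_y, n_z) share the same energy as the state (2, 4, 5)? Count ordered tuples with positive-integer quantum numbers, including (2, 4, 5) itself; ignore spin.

The level has n_x² + n_y² + n_z² = 45. The ordered positive-integer solutions are (2, 4, 5), (2, 5, 4), (4, 2, 5), (4, 5, 2), (5, 2, 4), (5, 4, 2).
That gives 6 states.

degeneracy = 6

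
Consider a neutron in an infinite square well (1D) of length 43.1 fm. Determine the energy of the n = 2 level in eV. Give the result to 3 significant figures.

E_2 = 4.40×10^5 eV

For an infinite well E_n = n²h²/(8m_nL²), so E_1 = h²/(8m_nL²) = (6.626×10^-34)²/(8·1.675×10^-27·(4.31×10^-14 m)²) = 1.764×10^-14 J.
Then E_2 = 2²·E_1 = 4·1.764×10^-14 J = 7.056×10^-14 J.
Converting, E_2 = 7.056×10^-14 J / (1.602×10^-19 J/eV) = 4.40×10^5 eV.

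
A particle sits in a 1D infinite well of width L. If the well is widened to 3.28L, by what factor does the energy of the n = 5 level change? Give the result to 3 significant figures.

0.0930

E_n ∝ 1/L², so the energy scales by 1/3.28² = 0.0930.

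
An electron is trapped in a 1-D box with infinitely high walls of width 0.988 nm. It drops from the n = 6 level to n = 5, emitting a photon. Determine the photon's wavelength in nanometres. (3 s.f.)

E_1 = h²/(8m_eL²) = 6.172×10^-20 J, so ΔE = (6² − 5²)E_1 = 6.789×10^-19 J.
λ = hc/ΔE = (6.626×10^-34·2.998×10^8)/6.789×10^-19 = 2.93×10^-7 m = 293 nm.

λ = 293 nm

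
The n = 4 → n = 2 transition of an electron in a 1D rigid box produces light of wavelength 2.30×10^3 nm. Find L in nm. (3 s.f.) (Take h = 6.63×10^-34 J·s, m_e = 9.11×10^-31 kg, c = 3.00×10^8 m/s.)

The photon carries ΔE = hc/λ = 6.63×10^-34·3.00×10^8/2.30×10^-6 m = 8.648×10^-20 J.
Since ΔE = (4² − 2²)E_1, E_1 = 7.207×10^-21 J, and L = h/√(8m_eE_1) = 2.89×10^-9 m = 2.89 nm.

L = 2.89 nm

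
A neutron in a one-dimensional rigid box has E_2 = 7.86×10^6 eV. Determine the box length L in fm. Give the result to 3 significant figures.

L = 10.2 fm

From E_n = n²h²/(8m_nL²), L = n·h/√(8m_nE_n).
E_2 = 7.86×10^6 eV = 1.259×10^-12 J, so L = 2·6.626×10^-34/√(8·1.675×10^-27·1.259×10^-12) = 1.02×10^-14 m = 10.2 fm.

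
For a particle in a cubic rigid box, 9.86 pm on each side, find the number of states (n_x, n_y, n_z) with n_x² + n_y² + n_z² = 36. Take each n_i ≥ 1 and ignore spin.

degeneracy = 3

The level has n_x² + n_y² + n_z² = 36. The ordered positive-integer solutions are (2, 4, 4), (4, 2, 4), (4, 4, 2).
That gives 3 states.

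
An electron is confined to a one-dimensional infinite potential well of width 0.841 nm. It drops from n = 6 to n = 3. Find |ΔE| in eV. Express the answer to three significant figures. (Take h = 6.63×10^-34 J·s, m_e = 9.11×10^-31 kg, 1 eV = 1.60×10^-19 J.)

E_1 = h²/(8m_eL²) = 8.528×10^-20 J.
|ΔE| = |6² − 3²|·E_1 = 27·8.528×10^-20 J = 2.303×10^-18 J = 14.4 eV.

|ΔE| = 14.4 eV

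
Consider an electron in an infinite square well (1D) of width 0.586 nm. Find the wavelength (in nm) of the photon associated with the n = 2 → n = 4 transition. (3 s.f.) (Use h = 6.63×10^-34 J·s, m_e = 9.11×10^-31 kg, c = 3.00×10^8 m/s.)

E_1 = h²/(8m_eL²) = 1.756×10^-19 J, so ΔE = (4² − 2²)E_1 = 2.107×10^-18 J.
λ = hc/ΔE = (6.63×10^-34·3.00×10^8)/2.107×10^-18 = 9.44×10^-8 m = 94.4 nm.

λ = 94.4 nm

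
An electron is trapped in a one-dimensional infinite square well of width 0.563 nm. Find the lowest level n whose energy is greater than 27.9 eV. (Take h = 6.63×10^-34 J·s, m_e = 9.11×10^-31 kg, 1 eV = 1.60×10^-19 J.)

E_1 = h²/(8m_eL²) = 1.903×10^-19 J = 1.189 eV.
Need n² > 27.9/1.189 = 23.47, i.e. n > 4.845.
The smallest integer satisfying this is n = 5.

n = 5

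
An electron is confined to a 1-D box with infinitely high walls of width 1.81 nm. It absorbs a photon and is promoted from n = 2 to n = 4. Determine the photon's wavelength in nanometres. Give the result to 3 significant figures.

E_1 = h²/(8m_eL²) = 1.839×10^-20 J, so ΔE = (4² − 2²)E_1 = 2.207×10^-19 J.
λ = hc/ΔE = (6.626×10^-34·2.998×10^8)/2.207×10^-19 = 9.00×10^-7 m = 900 nm.

λ = 900 nm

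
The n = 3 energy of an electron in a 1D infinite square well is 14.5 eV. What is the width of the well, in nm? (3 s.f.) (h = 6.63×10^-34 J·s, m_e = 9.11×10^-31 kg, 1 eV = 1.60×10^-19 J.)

From E_n = n²h²/(8m_eL²), L = n·h/√(8m_eE_n).
E_3 = 14.5 eV = 2.320×10^-18 J, so L = 3·6.63×10^-34/√(8·9.11×10^-31·2.320×10^-18) = 4.84×10^-10 m = 0.484 nm.

L = 0.484 nm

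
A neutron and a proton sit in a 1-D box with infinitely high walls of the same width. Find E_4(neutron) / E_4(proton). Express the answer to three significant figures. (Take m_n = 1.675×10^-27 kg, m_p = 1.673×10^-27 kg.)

0.999

E_n ∝ 1/m at fixed n and L, so the ratio is m_p/m_n = 1.673×10^-27/1.675×10^-27 = 0.999.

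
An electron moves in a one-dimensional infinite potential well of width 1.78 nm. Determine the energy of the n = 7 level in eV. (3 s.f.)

E_7 = 5.82 eV

For an infinite well E_n = n²h²/(8m_eL²), so E_1 = h²/(8m_eL²) = (6.626×10^-34)²/(8·9.109×10^-31·(1.78×10^-9 m)²) = 1.902×10^-20 J.
Then E_7 = 7²·E_1 = 49·1.902×10^-20 J = 9.320×10^-19 J.
Converting, E_7 = 9.320×10^-19 J / (1.602×10^-19 J/eV) = 5.82 eV.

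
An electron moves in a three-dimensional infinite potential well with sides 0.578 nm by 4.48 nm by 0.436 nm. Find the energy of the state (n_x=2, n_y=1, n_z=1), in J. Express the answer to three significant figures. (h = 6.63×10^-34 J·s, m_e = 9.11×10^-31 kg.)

E = 1.04×10^-18 J

For a 3D rectangular well E = (h²/8m_e)·Σ n_i²/L_i² = (6.63×10^-34)²/(8·9.11×10^-31) · [2²/(0.578 nm)² + 1²/(4.48 nm)² + 1²/(0.436 nm)²].
Evaluating gives E = 1.04×10^-18 J.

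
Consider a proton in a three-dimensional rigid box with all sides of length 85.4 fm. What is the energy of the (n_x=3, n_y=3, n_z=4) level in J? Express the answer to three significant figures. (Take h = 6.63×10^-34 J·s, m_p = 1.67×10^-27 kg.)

For a 3D rectangular well E = (h²/8m_p)·Σ n_i²/L_i² = (6.63×10^-34)²/(8·1.67×10^-27) · [3²/(85.4 fm)² + 3²/(85.4 fm)² + 4²/(85.4 fm)²].
Evaluating gives E = 1.53×10^-13 J.

E = 1.53×10^-13 J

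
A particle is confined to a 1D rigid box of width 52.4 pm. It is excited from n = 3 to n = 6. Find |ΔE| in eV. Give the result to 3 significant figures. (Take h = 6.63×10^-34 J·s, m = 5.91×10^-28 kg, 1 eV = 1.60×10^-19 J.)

E_1 = h²/(8mL²) = 3.386×10^-20 J.
|ΔE| = |3² − 6²|·E_1 = 27·3.386×10^-20 J = 9.142×10^-19 J = 5.71 eV.

|ΔE| = 5.71 eV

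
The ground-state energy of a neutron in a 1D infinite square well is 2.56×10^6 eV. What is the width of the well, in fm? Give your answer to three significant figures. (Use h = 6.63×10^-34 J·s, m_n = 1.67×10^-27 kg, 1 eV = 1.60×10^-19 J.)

L = 8.96 fm

From E_n = n²h²/(8m_nL²), L = n·h/√(8m_nE_n).
E_1 = 2.56×10^6 eV = 4.096×10^-13 J, so L = 1·6.63×10^-34/√(8·1.67×10^-27·4.096×10^-13) = 8.96×10^-15 m = 8.96 fm.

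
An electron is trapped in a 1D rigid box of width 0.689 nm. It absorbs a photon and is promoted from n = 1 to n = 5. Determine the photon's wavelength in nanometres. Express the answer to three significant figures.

λ = 65.2 nm

E_1 = h²/(8m_eL²) = 1.269×10^-19 J, so ΔE = (5² − 1²)E_1 = 3.046×10^-18 J.
λ = hc/ΔE = (6.626×10^-34·2.998×10^8)/3.046×10^-18 = 6.52×10^-8 m = 65.2 nm.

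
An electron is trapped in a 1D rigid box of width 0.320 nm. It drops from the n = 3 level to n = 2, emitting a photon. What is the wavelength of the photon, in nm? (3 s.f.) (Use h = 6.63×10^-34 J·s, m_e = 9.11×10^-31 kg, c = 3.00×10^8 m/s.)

E_1 = h²/(8m_eL²) = 5.890×10^-19 J, so ΔE = (3² − 2²)E_1 = 2.945×10^-18 J.
λ = hc/ΔE = (6.63×10^-34·3.00×10^8)/2.945×10^-18 = 6.75×10^-8 m = 67.5 nm.

λ = 67.5 nm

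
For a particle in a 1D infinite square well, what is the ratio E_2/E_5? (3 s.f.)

E_n ∝ n², so E_2/E_5 = 2²/5² = 4/25 = 0.160.

0.160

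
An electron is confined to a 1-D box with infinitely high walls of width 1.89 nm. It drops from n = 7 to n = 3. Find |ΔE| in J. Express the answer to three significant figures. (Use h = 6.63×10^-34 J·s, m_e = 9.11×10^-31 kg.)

|ΔE| = 6.75×10^-19 J

E_1 = h²/(8m_eL²) = 1.688×10^-20 J.
|ΔE| = |7² − 3²|·E_1 = 40·1.688×10^-20 J = 6.75×10^-19 J.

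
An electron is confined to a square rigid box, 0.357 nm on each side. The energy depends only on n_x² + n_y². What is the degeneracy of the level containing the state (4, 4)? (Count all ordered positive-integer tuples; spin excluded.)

The level has n_x² + n_y² = 32. The ordered positive-integer solutions are (4, 4).
That gives 1 state.

degeneracy = 1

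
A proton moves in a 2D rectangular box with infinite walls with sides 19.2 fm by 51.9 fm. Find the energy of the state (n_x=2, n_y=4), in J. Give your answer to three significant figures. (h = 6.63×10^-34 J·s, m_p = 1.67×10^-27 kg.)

E = 5.52×10^-13 J

For a 2D rectangular well E = (h²/8m_p)·Σ n_i²/L_i² = (6.63×10^-34)²/(8·1.67×10^-27) · [2²/(19.2 fm)² + 4²/(51.9 fm)²].
Evaluating gives E = 5.52×10^-13 J.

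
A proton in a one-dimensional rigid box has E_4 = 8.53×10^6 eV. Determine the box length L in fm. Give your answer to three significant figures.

L = 19.6 fm

From E_n = n²h²/(8m_pL²), L = n·h/√(8m_pE_n).
E_4 = 8.53×10^6 eV = 1.367×10^-12 J, so L = 4·6.626×10^-34/√(8·1.673×10^-27·1.367×10^-12) = 1.96×10^-14 m = 19.6 fm.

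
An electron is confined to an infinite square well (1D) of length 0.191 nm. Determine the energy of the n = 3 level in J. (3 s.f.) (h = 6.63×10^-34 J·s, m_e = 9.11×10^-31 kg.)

E_3 = 1.49×10^-17 J

For an infinite well E_n = n²h²/(8m_eL²), so E_1 = h²/(8m_eL²) = (6.63×10^-34)²/(8·9.11×10^-31·(1.91×10^-10 m)²) = 1.653×10^-18 J.
Then E_3 = 3²·E_1 = 9·1.653×10^-18 J = 1.49×10^-17 J.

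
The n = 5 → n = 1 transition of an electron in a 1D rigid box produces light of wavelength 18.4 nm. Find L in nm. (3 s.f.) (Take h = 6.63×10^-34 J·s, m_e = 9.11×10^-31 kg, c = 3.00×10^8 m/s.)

The photon carries ΔE = hc/λ = 6.63×10^-34·3.00×10^8/1.84×10^-8 m = 1.081×10^-17 J.
Since ΔE = (5² − 1²)E_1, E_1 = 4.504×10^-19 J, and L = h/√(8m_eE_1) = 3.66×10^-10 m = 0.366 nm.

L = 0.366 nm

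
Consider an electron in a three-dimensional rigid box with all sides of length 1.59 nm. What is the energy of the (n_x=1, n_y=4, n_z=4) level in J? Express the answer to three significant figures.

E = 7.86×10^-19 J

For a 3D rectangular well E = (h²/8m_e)·Σ n_i²/L_i² = (6.626×10^-34)²/(8·9.109×10^-31) · [1²/(1.59 nm)² + 4²/(1.59 nm)² + 4²/(1.59 nm)²].
Evaluating gives E = 7.86×10^-19 J.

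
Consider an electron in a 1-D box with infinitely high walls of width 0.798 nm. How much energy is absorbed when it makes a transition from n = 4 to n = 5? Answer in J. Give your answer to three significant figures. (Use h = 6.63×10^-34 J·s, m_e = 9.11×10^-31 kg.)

|ΔE| = 8.52×10^-19 J

E_1 = h²/(8m_eL²) = 9.471×10^-20 J.
|ΔE| = |4² − 5²|·E_1 = 9·9.471×10^-20 J = 8.52×10^-19 J.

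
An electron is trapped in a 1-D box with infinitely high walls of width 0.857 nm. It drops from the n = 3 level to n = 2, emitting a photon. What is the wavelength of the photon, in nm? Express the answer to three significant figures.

λ = 484 nm

E_1 = h²/(8m_eL²) = 8.203×10^-20 J, so ΔE = (3² − 2²)E_1 = 4.102×10^-19 J.
λ = hc/ΔE = (6.626×10^-34·2.998×10^8)/4.102×10^-19 = 4.84×10^-7 m = 484 nm.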